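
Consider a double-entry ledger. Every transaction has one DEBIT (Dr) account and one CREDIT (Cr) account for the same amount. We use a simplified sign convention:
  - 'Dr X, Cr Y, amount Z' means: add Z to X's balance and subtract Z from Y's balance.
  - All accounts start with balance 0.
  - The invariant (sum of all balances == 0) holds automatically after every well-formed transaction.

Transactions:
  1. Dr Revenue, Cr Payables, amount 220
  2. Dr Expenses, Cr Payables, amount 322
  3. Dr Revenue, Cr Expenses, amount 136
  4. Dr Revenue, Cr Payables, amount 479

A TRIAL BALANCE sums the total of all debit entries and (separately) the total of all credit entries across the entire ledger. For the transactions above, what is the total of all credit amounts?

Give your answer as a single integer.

Txn 1: credit+=220
Txn 2: credit+=322
Txn 3: credit+=136
Txn 4: credit+=479
Total credits = 1157

Answer: 1157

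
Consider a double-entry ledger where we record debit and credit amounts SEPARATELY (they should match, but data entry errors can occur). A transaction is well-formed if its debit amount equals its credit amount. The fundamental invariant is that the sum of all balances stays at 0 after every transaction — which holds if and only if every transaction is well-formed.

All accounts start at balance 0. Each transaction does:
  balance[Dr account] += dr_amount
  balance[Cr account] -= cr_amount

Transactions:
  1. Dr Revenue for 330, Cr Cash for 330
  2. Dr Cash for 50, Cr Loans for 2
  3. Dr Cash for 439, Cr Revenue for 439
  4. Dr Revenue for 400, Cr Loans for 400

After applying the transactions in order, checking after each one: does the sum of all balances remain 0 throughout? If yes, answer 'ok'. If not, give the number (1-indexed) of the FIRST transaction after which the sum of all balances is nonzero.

Answer: 2

Derivation:
After txn 1: dr=330 cr=330 sum_balances=0
After txn 2: dr=50 cr=2 sum_balances=48
After txn 3: dr=439 cr=439 sum_balances=48
After txn 4: dr=400 cr=400 sum_balances=48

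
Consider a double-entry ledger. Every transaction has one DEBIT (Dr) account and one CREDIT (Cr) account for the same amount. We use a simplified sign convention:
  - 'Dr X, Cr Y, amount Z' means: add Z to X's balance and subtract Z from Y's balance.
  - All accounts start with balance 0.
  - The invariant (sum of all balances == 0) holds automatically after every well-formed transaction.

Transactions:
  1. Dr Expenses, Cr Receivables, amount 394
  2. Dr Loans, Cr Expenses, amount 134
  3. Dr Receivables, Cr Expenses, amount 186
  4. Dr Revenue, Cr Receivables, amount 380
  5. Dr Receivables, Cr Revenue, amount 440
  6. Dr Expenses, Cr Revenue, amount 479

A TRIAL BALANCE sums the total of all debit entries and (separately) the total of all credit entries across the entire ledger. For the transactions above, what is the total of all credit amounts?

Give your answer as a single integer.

Txn 1: credit+=394
Txn 2: credit+=134
Txn 3: credit+=186
Txn 4: credit+=380
Txn 5: credit+=440
Txn 6: credit+=479
Total credits = 2013

Answer: 2013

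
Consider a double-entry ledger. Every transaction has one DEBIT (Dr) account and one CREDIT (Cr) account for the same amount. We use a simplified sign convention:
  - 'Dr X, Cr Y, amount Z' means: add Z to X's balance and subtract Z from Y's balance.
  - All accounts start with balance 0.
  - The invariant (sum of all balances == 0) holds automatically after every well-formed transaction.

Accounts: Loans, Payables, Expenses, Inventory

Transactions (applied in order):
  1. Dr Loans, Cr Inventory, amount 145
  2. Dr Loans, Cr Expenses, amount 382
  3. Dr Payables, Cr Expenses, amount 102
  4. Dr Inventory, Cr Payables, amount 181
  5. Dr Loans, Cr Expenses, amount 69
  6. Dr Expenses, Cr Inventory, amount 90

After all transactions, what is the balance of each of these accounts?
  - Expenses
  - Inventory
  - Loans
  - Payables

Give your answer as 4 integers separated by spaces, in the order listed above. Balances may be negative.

Answer: -463 -54 596 -79

Derivation:
After txn 1 (Dr Loans, Cr Inventory, amount 145): Inventory=-145 Loans=145
After txn 2 (Dr Loans, Cr Expenses, amount 382): Expenses=-382 Inventory=-145 Loans=527
After txn 3 (Dr Payables, Cr Expenses, amount 102): Expenses=-484 Inventory=-145 Loans=527 Payables=102
After txn 4 (Dr Inventory, Cr Payables, amount 181): Expenses=-484 Inventory=36 Loans=527 Payables=-79
After txn 5 (Dr Loans, Cr Expenses, amount 69): Expenses=-553 Inventory=36 Loans=596 Payables=-79
After txn 6 (Dr Expenses, Cr Inventory, amount 90): Expenses=-463 Inventory=-54 Loans=596 Payables=-79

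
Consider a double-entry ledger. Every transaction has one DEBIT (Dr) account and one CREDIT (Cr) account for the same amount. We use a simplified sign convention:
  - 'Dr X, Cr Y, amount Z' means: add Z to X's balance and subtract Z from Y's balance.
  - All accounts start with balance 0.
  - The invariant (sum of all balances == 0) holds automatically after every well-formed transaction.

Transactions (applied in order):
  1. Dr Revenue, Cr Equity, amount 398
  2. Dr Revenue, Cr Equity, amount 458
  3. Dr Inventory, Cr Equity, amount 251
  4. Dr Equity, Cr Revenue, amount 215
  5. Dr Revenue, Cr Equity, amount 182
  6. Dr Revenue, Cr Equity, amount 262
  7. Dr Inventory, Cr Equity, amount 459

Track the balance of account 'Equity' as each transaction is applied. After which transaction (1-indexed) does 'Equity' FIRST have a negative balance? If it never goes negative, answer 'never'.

Answer: 1

Derivation:
After txn 1: Equity=-398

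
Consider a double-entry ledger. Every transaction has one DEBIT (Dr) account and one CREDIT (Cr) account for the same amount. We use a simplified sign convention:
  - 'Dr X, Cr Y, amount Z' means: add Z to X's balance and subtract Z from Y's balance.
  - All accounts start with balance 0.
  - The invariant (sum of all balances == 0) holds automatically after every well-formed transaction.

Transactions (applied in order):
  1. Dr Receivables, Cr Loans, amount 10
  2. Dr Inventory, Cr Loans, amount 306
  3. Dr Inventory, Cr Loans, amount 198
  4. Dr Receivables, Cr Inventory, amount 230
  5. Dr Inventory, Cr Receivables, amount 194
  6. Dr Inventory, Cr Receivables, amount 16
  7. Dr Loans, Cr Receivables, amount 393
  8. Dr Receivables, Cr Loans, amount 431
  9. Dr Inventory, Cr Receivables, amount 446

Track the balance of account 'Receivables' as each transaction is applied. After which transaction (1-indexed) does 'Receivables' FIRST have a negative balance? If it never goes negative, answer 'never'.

Answer: 7

Derivation:
After txn 1: Receivables=10
After txn 2: Receivables=10
After txn 3: Receivables=10
After txn 4: Receivables=240
After txn 5: Receivables=46
After txn 6: Receivables=30
After txn 7: Receivables=-363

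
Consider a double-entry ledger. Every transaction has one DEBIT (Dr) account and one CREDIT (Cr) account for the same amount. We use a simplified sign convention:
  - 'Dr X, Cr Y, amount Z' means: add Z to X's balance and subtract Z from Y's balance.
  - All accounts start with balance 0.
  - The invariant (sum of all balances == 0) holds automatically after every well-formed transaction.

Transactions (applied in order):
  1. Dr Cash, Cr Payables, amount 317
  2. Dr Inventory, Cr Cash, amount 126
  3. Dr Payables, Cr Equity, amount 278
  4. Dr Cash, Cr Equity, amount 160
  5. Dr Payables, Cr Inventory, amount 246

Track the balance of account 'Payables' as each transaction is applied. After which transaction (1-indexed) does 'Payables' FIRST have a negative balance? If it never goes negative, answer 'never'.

After txn 1: Payables=-317

Answer: 1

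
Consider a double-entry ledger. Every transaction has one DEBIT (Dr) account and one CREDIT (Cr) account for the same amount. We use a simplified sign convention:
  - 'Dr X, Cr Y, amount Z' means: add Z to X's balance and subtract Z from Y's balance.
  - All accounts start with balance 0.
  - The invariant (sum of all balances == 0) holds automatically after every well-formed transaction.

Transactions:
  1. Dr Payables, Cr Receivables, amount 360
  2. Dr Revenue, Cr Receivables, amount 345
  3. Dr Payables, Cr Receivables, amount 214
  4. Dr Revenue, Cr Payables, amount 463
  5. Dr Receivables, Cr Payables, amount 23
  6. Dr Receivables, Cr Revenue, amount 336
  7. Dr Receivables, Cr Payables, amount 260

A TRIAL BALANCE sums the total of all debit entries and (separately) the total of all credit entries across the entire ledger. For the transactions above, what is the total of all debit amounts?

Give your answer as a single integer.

Answer: 2001

Derivation:
Txn 1: debit+=360
Txn 2: debit+=345
Txn 3: debit+=214
Txn 4: debit+=463
Txn 5: debit+=23
Txn 6: debit+=336
Txn 7: debit+=260
Total debits = 2001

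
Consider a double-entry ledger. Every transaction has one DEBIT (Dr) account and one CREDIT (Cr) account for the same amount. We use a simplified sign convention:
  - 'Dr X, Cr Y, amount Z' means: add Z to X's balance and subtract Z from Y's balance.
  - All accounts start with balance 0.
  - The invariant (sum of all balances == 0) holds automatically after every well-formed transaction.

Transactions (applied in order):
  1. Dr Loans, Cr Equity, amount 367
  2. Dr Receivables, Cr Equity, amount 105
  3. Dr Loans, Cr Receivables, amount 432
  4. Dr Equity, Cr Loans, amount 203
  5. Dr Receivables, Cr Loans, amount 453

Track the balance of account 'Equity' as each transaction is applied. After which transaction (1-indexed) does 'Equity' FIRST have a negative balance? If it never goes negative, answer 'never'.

After txn 1: Equity=-367

Answer: 1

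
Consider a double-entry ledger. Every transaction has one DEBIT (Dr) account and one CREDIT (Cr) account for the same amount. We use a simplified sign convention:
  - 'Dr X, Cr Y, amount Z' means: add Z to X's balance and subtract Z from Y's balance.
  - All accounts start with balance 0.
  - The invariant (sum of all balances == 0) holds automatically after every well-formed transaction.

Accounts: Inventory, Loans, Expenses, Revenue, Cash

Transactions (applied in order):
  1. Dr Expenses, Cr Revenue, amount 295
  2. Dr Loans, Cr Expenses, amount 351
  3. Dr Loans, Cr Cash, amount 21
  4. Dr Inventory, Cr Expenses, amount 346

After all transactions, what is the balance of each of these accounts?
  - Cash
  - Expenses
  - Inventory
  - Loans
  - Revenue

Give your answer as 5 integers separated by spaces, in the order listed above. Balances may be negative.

Answer: -21 -402 346 372 -295

Derivation:
After txn 1 (Dr Expenses, Cr Revenue, amount 295): Expenses=295 Revenue=-295
After txn 2 (Dr Loans, Cr Expenses, amount 351): Expenses=-56 Loans=351 Revenue=-295
After txn 3 (Dr Loans, Cr Cash, amount 21): Cash=-21 Expenses=-56 Loans=372 Revenue=-295
After txn 4 (Dr Inventory, Cr Expenses, amount 346): Cash=-21 Expenses=-402 Inventory=346 Loans=372 Revenue=-295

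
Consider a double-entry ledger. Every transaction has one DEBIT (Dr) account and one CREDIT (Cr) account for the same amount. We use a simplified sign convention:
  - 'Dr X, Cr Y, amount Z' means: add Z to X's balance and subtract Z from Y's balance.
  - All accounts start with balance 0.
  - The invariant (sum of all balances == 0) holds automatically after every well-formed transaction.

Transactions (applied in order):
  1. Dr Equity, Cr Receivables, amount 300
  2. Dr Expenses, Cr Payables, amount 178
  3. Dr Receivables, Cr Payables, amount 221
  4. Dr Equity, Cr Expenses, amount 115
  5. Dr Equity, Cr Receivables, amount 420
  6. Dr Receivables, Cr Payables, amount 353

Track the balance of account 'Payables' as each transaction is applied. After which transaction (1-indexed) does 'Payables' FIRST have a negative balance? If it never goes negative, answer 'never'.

Answer: 2

Derivation:
After txn 1: Payables=0
After txn 2: Payables=-178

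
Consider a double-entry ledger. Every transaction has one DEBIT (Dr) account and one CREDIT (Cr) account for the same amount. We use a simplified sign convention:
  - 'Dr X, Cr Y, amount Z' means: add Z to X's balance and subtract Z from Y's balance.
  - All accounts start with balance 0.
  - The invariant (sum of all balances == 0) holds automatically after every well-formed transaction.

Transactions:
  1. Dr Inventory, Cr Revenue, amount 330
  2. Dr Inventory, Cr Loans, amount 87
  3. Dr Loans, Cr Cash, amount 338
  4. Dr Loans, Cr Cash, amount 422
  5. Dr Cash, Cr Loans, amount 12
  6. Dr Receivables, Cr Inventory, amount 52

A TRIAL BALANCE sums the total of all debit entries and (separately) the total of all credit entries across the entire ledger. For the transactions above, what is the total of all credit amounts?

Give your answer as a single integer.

Txn 1: credit+=330
Txn 2: credit+=87
Txn 3: credit+=338
Txn 4: credit+=422
Txn 5: credit+=12
Txn 6: credit+=52
Total credits = 1241

Answer: 1241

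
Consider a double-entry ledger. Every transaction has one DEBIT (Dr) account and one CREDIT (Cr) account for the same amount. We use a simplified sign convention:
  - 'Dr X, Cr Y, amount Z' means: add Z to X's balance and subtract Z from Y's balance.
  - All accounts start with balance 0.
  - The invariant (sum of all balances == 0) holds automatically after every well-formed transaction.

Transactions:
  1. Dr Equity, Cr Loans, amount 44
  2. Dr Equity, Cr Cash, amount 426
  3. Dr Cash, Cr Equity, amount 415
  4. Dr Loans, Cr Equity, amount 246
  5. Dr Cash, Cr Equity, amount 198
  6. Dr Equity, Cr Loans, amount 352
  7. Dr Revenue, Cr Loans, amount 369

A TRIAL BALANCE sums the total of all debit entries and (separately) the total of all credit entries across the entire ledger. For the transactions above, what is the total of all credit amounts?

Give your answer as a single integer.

Answer: 2050

Derivation:
Txn 1: credit+=44
Txn 2: credit+=426
Txn 3: credit+=415
Txn 4: credit+=246
Txn 5: credit+=198
Txn 6: credit+=352
Txn 7: credit+=369
Total credits = 2050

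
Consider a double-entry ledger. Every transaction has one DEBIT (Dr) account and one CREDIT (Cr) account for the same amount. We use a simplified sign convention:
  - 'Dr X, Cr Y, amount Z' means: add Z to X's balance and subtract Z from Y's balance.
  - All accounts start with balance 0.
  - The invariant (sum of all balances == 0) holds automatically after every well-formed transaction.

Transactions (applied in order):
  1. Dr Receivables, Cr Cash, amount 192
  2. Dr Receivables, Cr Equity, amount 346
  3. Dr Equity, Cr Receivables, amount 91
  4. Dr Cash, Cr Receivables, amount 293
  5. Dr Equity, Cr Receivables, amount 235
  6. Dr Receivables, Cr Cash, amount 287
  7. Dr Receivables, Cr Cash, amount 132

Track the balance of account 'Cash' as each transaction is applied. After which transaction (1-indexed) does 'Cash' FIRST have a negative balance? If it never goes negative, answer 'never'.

Answer: 1

Derivation:
After txn 1: Cash=-192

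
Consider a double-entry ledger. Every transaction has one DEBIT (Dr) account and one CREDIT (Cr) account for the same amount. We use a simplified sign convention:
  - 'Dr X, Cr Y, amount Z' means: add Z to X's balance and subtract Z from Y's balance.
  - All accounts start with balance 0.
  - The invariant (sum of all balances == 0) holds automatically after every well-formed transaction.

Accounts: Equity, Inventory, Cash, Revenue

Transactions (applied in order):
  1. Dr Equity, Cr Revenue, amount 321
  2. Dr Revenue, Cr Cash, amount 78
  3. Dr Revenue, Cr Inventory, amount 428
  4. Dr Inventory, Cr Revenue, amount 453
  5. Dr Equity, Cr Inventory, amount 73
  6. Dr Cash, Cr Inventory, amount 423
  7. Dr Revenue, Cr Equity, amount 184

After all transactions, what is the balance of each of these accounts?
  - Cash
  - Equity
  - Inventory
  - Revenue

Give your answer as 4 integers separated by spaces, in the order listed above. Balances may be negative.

After txn 1 (Dr Equity, Cr Revenue, amount 321): Equity=321 Revenue=-321
After txn 2 (Dr Revenue, Cr Cash, amount 78): Cash=-78 Equity=321 Revenue=-243
After txn 3 (Dr Revenue, Cr Inventory, amount 428): Cash=-78 Equity=321 Inventory=-428 Revenue=185
After txn 4 (Dr Inventory, Cr Revenue, amount 453): Cash=-78 Equity=321 Inventory=25 Revenue=-268
After txn 5 (Dr Equity, Cr Inventory, amount 73): Cash=-78 Equity=394 Inventory=-48 Revenue=-268
After txn 6 (Dr Cash, Cr Inventory, amount 423): Cash=345 Equity=394 Inventory=-471 Revenue=-268
After txn 7 (Dr Revenue, Cr Equity, amount 184): Cash=345 Equity=210 Inventory=-471 Revenue=-84

Answer: 345 210 -471 -84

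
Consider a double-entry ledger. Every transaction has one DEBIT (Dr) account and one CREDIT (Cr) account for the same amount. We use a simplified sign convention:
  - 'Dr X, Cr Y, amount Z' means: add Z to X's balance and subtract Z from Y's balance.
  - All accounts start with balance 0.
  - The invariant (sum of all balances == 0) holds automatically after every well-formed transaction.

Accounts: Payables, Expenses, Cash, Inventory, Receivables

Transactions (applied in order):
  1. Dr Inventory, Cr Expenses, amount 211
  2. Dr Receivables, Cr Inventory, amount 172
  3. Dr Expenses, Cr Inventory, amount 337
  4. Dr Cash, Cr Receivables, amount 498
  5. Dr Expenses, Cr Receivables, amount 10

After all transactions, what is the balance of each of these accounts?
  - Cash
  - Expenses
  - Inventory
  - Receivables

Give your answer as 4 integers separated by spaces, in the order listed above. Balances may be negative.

Answer: 498 136 -298 -336

Derivation:
After txn 1 (Dr Inventory, Cr Expenses, amount 211): Expenses=-211 Inventory=211
After txn 2 (Dr Receivables, Cr Inventory, amount 172): Expenses=-211 Inventory=39 Receivables=172
After txn 3 (Dr Expenses, Cr Inventory, amount 337): Expenses=126 Inventory=-298 Receivables=172
After txn 4 (Dr Cash, Cr Receivables, amount 498): Cash=498 Expenses=126 Inventory=-298 Receivables=-326
After txn 5 (Dr Expenses, Cr Receivables, amount 10): Cash=498 Expenses=136 Inventory=-298 Receivables=-336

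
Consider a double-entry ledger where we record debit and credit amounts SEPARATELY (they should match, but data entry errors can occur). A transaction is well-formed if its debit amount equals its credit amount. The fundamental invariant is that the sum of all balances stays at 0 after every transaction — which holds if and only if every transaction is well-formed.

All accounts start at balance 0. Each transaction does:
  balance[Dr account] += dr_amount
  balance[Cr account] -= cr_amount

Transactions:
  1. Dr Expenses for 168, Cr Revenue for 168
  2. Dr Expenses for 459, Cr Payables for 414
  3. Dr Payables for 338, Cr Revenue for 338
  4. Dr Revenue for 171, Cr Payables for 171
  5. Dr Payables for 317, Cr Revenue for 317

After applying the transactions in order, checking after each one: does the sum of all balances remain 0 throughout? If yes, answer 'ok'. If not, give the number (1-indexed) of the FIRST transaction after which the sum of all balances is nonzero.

Answer: 2

Derivation:
After txn 1: dr=168 cr=168 sum_balances=0
After txn 2: dr=459 cr=414 sum_balances=45
After txn 3: dr=338 cr=338 sum_balances=45
After txn 4: dr=171 cr=171 sum_balances=45
After txn 5: dr=317 cr=317 sum_balances=45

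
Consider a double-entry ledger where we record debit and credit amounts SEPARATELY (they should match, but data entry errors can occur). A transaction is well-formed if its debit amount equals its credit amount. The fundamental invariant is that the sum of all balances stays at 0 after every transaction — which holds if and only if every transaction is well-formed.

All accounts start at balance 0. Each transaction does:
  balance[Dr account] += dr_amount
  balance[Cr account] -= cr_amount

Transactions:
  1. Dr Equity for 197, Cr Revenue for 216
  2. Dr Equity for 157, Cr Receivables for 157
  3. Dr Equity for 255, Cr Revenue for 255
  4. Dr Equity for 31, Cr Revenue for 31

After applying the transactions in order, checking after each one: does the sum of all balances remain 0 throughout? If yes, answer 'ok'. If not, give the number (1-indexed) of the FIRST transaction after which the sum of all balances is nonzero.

After txn 1: dr=197 cr=216 sum_balances=-19
After txn 2: dr=157 cr=157 sum_balances=-19
After txn 3: dr=255 cr=255 sum_balances=-19
After txn 4: dr=31 cr=31 sum_balances=-19

Answer: 1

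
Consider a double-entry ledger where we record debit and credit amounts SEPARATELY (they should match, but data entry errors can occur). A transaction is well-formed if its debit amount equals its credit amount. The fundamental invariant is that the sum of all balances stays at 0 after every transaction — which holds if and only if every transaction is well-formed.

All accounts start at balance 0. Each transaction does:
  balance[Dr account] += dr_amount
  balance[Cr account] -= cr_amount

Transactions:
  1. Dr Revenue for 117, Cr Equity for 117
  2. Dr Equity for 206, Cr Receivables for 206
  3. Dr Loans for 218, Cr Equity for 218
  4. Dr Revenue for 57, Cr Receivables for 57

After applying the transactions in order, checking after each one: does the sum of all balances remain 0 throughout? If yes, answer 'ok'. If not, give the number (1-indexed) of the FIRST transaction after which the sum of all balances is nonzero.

After txn 1: dr=117 cr=117 sum_balances=0
After txn 2: dr=206 cr=206 sum_balances=0
After txn 3: dr=218 cr=218 sum_balances=0
After txn 4: dr=57 cr=57 sum_balances=0

Answer: ok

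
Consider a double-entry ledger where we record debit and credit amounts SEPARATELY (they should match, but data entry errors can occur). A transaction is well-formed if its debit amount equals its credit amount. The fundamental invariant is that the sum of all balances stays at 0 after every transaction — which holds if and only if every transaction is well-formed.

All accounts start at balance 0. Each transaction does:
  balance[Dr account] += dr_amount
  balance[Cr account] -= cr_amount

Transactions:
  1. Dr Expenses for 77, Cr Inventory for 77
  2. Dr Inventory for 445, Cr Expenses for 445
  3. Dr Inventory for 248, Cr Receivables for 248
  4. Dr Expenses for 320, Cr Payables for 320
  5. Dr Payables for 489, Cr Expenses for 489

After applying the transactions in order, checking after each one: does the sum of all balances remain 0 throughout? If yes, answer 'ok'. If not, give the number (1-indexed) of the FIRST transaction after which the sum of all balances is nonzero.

Answer: ok

Derivation:
After txn 1: dr=77 cr=77 sum_balances=0
After txn 2: dr=445 cr=445 sum_balances=0
After txn 3: dr=248 cr=248 sum_balances=0
After txn 4: dr=320 cr=320 sum_balances=0
After txn 5: dr=489 cr=489 sum_balances=0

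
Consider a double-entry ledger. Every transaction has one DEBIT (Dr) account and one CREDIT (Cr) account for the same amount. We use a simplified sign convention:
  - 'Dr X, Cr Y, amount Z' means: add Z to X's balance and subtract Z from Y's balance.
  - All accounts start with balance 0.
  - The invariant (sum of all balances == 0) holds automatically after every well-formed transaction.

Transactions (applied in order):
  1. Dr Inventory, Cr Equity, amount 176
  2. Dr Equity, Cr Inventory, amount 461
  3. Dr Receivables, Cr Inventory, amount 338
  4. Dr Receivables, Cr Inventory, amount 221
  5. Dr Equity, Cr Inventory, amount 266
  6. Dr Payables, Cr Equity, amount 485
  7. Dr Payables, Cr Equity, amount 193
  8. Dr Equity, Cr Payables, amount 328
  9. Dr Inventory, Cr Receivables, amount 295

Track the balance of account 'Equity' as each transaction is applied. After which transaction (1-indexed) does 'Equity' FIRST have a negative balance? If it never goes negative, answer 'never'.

After txn 1: Equity=-176

Answer: 1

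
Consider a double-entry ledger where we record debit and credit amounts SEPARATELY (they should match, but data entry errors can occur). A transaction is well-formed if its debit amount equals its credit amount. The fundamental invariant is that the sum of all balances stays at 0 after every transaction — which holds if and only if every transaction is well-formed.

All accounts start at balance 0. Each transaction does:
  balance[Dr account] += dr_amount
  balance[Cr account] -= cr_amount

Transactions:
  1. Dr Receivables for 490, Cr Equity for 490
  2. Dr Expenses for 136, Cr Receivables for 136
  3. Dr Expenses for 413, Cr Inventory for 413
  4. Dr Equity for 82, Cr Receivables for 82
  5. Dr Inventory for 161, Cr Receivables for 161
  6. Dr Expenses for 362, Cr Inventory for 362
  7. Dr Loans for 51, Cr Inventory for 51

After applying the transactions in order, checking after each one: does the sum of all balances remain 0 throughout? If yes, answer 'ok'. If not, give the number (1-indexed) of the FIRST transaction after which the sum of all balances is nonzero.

After txn 1: dr=490 cr=490 sum_balances=0
After txn 2: dr=136 cr=136 sum_balances=0
After txn 3: dr=413 cr=413 sum_balances=0
After txn 4: dr=82 cr=82 sum_balances=0
After txn 5: dr=161 cr=161 sum_balances=0
After txn 6: dr=362 cr=362 sum_balances=0
After txn 7: dr=51 cr=51 sum_balances=0

Answer: ok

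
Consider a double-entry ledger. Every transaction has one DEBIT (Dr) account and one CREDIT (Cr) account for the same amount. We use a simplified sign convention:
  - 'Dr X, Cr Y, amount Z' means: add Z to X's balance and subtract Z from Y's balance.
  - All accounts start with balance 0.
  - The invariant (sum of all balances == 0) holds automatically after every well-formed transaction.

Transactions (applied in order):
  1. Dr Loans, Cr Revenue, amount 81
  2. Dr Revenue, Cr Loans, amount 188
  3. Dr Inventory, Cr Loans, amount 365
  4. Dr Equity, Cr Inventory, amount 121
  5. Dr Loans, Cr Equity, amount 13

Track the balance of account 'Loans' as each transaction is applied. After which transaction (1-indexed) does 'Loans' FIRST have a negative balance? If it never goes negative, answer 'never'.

After txn 1: Loans=81
After txn 2: Loans=-107

Answer: 2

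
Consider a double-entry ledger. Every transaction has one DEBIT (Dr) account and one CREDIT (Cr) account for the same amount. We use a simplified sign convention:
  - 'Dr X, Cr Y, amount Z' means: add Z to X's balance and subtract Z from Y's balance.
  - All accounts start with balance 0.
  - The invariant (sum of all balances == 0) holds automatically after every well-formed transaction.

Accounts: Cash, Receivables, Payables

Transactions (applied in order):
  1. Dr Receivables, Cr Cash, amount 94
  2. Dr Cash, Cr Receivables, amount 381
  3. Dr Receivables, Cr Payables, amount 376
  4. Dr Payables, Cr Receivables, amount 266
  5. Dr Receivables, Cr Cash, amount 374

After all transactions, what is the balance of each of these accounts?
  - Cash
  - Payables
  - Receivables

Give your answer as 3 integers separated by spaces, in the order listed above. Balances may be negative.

Answer: -87 -110 197

Derivation:
After txn 1 (Dr Receivables, Cr Cash, amount 94): Cash=-94 Receivables=94
After txn 2 (Dr Cash, Cr Receivables, amount 381): Cash=287 Receivables=-287
After txn 3 (Dr Receivables, Cr Payables, amount 376): Cash=287 Payables=-376 Receivables=89
After txn 4 (Dr Payables, Cr Receivables, amount 266): Cash=287 Payables=-110 Receivables=-177
After txn 5 (Dr Receivables, Cr Cash, amount 374): Cash=-87 Payables=-110 Receivables=197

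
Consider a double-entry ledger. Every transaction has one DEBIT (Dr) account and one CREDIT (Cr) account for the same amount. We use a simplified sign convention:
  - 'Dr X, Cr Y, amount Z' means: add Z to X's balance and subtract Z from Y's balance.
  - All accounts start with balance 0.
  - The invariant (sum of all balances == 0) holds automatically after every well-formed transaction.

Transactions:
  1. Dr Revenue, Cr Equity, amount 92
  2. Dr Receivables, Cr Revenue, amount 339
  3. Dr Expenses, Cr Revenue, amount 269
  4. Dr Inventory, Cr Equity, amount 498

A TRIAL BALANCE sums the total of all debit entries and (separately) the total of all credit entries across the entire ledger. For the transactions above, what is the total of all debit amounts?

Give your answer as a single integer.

Txn 1: debit+=92
Txn 2: debit+=339
Txn 3: debit+=269
Txn 4: debit+=498
Total debits = 1198

Answer: 1198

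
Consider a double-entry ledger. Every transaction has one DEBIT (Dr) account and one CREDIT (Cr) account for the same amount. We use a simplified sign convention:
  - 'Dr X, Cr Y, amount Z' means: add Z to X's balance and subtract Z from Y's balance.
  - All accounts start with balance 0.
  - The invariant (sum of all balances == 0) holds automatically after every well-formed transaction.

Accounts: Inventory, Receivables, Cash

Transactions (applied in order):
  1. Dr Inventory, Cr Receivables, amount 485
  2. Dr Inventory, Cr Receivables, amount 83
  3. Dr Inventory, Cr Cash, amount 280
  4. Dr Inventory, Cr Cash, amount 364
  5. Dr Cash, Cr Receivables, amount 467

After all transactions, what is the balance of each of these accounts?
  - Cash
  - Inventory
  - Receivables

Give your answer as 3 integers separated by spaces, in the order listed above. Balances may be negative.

After txn 1 (Dr Inventory, Cr Receivables, amount 485): Inventory=485 Receivables=-485
After txn 2 (Dr Inventory, Cr Receivables, amount 83): Inventory=568 Receivables=-568
After txn 3 (Dr Inventory, Cr Cash, amount 280): Cash=-280 Inventory=848 Receivables=-568
After txn 4 (Dr Inventory, Cr Cash, amount 364): Cash=-644 Inventory=1212 Receivables=-568
After txn 5 (Dr Cash, Cr Receivables, amount 467): Cash=-177 Inventory=1212 Receivables=-1035

Answer: -177 1212 -1035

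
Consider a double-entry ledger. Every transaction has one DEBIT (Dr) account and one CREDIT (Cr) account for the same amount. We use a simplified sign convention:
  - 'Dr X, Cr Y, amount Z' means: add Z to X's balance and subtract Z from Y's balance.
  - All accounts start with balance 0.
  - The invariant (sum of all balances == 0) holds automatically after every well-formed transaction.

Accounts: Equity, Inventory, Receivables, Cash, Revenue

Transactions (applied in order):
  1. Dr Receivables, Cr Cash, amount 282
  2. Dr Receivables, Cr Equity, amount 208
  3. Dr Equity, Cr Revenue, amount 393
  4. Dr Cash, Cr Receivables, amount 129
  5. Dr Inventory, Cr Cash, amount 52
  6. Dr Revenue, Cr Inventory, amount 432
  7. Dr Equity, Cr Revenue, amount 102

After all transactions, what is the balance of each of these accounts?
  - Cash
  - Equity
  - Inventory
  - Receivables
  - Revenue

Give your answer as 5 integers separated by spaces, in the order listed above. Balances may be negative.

Answer: -205 287 -380 361 -63

Derivation:
After txn 1 (Dr Receivables, Cr Cash, amount 282): Cash=-282 Receivables=282
After txn 2 (Dr Receivables, Cr Equity, amount 208): Cash=-282 Equity=-208 Receivables=490
After txn 3 (Dr Equity, Cr Revenue, amount 393): Cash=-282 Equity=185 Receivables=490 Revenue=-393
After txn 4 (Dr Cash, Cr Receivables, amount 129): Cash=-153 Equity=185 Receivables=361 Revenue=-393
After txn 5 (Dr Inventory, Cr Cash, amount 52): Cash=-205 Equity=185 Inventory=52 Receivables=361 Revenue=-393
After txn 6 (Dr Revenue, Cr Inventory, amount 432): Cash=-205 Equity=185 Inventory=-380 Receivables=361 Revenue=39
After txn 7 (Dr Equity, Cr Revenue, amount 102): Cash=-205 Equity=287 Inventory=-380 Receivables=361 Revenue=-63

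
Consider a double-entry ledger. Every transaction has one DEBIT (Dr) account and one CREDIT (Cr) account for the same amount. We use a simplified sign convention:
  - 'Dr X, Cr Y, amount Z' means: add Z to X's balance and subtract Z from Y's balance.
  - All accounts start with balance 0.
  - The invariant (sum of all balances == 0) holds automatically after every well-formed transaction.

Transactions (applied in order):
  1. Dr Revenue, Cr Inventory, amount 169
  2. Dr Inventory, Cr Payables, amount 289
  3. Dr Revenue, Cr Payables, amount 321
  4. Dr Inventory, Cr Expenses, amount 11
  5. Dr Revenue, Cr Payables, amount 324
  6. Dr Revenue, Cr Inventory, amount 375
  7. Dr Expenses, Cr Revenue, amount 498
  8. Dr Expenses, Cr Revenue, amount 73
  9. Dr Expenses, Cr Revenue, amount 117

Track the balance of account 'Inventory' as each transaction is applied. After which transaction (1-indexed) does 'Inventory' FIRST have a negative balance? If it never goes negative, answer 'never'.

After txn 1: Inventory=-169

Answer: 1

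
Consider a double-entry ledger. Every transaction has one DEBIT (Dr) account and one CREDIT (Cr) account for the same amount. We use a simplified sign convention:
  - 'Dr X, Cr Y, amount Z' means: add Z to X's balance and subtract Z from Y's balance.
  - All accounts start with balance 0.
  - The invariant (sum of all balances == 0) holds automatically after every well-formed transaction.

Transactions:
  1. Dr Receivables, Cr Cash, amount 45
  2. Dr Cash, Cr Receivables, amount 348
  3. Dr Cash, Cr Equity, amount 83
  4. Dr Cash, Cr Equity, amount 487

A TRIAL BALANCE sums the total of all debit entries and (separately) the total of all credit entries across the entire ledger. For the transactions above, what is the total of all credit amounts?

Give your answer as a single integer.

Txn 1: credit+=45
Txn 2: credit+=348
Txn 3: credit+=83
Txn 4: credit+=487
Total credits = 963

Answer: 963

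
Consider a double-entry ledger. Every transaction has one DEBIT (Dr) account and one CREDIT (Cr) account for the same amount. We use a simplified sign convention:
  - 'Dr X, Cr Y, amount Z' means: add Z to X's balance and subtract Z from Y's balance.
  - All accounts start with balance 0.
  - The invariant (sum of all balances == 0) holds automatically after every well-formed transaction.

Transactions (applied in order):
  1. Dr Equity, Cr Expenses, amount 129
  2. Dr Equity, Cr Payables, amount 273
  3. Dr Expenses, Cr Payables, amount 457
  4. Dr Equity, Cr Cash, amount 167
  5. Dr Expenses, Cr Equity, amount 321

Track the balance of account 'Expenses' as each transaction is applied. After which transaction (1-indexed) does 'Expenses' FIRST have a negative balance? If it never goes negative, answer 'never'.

Answer: 1

Derivation:
After txn 1: Expenses=-129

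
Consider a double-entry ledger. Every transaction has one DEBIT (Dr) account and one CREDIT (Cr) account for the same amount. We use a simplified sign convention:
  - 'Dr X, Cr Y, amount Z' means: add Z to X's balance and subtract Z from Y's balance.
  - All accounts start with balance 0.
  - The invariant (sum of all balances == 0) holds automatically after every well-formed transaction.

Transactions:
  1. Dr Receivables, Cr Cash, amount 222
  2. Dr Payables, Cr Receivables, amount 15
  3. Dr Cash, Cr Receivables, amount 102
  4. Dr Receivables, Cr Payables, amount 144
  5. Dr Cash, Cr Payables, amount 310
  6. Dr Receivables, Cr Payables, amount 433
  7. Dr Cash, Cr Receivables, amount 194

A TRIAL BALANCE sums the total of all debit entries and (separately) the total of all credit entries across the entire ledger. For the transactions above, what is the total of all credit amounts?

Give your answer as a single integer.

Txn 1: credit+=222
Txn 2: credit+=15
Txn 3: credit+=102
Txn 4: credit+=144
Txn 5: credit+=310
Txn 6: credit+=433
Txn 7: credit+=194
Total credits = 1420

Answer: 1420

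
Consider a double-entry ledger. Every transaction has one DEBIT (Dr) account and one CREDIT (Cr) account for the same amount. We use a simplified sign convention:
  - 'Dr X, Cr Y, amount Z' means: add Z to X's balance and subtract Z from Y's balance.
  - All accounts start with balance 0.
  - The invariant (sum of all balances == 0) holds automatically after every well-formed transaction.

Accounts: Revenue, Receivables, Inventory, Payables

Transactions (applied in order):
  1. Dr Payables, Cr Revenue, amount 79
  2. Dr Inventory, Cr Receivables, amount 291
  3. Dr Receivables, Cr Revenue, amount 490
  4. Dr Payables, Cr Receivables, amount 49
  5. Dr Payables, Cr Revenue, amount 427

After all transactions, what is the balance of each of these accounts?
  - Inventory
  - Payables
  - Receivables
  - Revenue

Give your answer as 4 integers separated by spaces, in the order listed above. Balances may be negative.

Answer: 291 555 150 -996

Derivation:
After txn 1 (Dr Payables, Cr Revenue, amount 79): Payables=79 Revenue=-79
After txn 2 (Dr Inventory, Cr Receivables, amount 291): Inventory=291 Payables=79 Receivables=-291 Revenue=-79
After txn 3 (Dr Receivables, Cr Revenue, amount 490): Inventory=291 Payables=79 Receivables=199 Revenue=-569
After txn 4 (Dr Payables, Cr Receivables, amount 49): Inventory=291 Payables=128 Receivables=150 Revenue=-569
After txn 5 (Dr Payables, Cr Revenue, amount 427): Inventory=291 Payables=555 Receivables=150 Revenue=-996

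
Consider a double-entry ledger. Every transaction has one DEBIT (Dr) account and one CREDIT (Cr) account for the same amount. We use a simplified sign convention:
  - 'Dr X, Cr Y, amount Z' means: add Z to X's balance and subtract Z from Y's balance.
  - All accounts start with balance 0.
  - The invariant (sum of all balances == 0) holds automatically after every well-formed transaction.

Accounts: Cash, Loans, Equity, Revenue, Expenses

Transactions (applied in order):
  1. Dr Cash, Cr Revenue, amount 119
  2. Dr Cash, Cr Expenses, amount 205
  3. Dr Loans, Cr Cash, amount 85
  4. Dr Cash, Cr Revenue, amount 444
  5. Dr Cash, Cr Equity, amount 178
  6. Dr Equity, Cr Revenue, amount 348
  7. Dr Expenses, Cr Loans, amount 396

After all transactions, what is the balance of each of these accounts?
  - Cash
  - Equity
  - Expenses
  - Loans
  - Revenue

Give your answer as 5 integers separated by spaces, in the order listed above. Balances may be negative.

After txn 1 (Dr Cash, Cr Revenue, amount 119): Cash=119 Revenue=-119
After txn 2 (Dr Cash, Cr Expenses, amount 205): Cash=324 Expenses=-205 Revenue=-119
After txn 3 (Dr Loans, Cr Cash, amount 85): Cash=239 Expenses=-205 Loans=85 Revenue=-119
After txn 4 (Dr Cash, Cr Revenue, amount 444): Cash=683 Expenses=-205 Loans=85 Revenue=-563
After txn 5 (Dr Cash, Cr Equity, amount 178): Cash=861 Equity=-178 Expenses=-205 Loans=85 Revenue=-563
After txn 6 (Dr Equity, Cr Revenue, amount 348): Cash=861 Equity=170 Expenses=-205 Loans=85 Revenue=-911
After txn 7 (Dr Expenses, Cr Loans, amount 396): Cash=861 Equity=170 Expenses=191 Loans=-311 Revenue=-911

Answer: 861 170 191 -311 -911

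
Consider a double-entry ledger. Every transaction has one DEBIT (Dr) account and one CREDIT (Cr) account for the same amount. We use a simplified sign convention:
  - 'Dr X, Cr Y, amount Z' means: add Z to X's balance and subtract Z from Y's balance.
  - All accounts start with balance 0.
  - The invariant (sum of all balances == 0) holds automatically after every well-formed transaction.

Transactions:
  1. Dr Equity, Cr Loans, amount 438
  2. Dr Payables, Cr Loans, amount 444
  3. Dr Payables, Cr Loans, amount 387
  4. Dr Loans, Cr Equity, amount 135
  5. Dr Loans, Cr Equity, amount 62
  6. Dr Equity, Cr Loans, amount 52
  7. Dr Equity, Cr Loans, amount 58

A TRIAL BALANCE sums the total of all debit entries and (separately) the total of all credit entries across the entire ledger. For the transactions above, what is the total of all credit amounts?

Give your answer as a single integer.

Txn 1: credit+=438
Txn 2: credit+=444
Txn 3: credit+=387
Txn 4: credit+=135
Txn 5: credit+=62
Txn 6: credit+=52
Txn 7: credit+=58
Total credits = 1576

Answer: 1576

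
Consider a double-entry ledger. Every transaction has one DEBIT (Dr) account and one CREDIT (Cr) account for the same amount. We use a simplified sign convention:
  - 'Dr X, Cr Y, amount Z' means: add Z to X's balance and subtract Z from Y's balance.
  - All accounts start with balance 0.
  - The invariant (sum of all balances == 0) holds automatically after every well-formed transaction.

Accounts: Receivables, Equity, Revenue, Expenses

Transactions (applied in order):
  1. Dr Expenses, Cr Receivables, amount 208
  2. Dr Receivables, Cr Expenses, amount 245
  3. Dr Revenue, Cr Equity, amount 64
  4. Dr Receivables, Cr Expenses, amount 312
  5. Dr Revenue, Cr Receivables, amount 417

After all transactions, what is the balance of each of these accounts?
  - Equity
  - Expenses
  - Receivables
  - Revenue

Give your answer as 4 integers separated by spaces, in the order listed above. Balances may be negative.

After txn 1 (Dr Expenses, Cr Receivables, amount 208): Expenses=208 Receivables=-208
After txn 2 (Dr Receivables, Cr Expenses, amount 245): Expenses=-37 Receivables=37
After txn 3 (Dr Revenue, Cr Equity, amount 64): Equity=-64 Expenses=-37 Receivables=37 Revenue=64
After txn 4 (Dr Receivables, Cr Expenses, amount 312): Equity=-64 Expenses=-349 Receivables=349 Revenue=64
After txn 5 (Dr Revenue, Cr Receivables, amount 417): Equity=-64 Expenses=-349 Receivables=-68 Revenue=481

Answer: -64 -349 -68 481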